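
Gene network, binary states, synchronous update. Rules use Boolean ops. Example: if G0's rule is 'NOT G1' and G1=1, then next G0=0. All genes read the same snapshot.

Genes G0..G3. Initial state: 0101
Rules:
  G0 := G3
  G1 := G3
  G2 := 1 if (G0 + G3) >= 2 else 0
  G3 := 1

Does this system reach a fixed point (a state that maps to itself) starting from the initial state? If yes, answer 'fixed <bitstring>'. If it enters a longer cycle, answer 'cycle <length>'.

Answer: fixed 1111

Derivation:
Step 0: 0101
Step 1: G0=G3=1 G1=G3=1 G2=(0+1>=2)=0 G3=1(const) -> 1101
Step 2: G0=G3=1 G1=G3=1 G2=(1+1>=2)=1 G3=1(const) -> 1111
Step 3: G0=G3=1 G1=G3=1 G2=(1+1>=2)=1 G3=1(const) -> 1111
Fixed point reached at step 2: 1111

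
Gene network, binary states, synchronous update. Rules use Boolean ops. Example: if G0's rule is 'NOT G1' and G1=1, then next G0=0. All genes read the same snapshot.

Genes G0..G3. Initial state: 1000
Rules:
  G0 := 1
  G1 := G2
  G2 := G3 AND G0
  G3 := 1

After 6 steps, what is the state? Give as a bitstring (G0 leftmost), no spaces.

Step 1: G0=1(const) G1=G2=0 G2=G3&G0=0&1=0 G3=1(const) -> 1001
Step 2: G0=1(const) G1=G2=0 G2=G3&G0=1&1=1 G3=1(const) -> 1011
Step 3: G0=1(const) G1=G2=1 G2=G3&G0=1&1=1 G3=1(const) -> 1111
Step 4: G0=1(const) G1=G2=1 G2=G3&G0=1&1=1 G3=1(const) -> 1111
Step 5: G0=1(const) G1=G2=1 G2=G3&G0=1&1=1 G3=1(const) -> 1111
Step 6: G0=1(const) G1=G2=1 G2=G3&G0=1&1=1 G3=1(const) -> 1111

1111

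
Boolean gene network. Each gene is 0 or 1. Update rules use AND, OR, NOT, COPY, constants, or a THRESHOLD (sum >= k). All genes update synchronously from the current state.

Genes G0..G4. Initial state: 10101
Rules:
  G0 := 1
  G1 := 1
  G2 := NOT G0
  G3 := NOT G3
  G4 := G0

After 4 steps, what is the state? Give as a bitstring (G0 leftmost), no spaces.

Step 1: G0=1(const) G1=1(const) G2=NOT G0=NOT 1=0 G3=NOT G3=NOT 0=1 G4=G0=1 -> 11011
Step 2: G0=1(const) G1=1(const) G2=NOT G0=NOT 1=0 G3=NOT G3=NOT 1=0 G4=G0=1 -> 11001
Step 3: G0=1(const) G1=1(const) G2=NOT G0=NOT 1=0 G3=NOT G3=NOT 0=1 G4=G0=1 -> 11011
Step 4: G0=1(const) G1=1(const) G2=NOT G0=NOT 1=0 G3=NOT G3=NOT 1=0 G4=G0=1 -> 11001

11001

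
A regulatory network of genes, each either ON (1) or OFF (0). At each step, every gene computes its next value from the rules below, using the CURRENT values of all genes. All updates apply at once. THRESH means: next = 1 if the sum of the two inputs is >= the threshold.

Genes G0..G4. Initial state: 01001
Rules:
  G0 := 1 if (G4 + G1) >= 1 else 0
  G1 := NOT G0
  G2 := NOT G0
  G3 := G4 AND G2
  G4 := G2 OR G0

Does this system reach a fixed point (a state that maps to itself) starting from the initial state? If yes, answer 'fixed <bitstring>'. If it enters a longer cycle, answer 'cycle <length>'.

Step 0: 01001
Step 1: G0=(1+1>=1)=1 G1=NOT G0=NOT 0=1 G2=NOT G0=NOT 0=1 G3=G4&G2=1&0=0 G4=G2|G0=0|0=0 -> 11100
Step 2: G0=(0+1>=1)=1 G1=NOT G0=NOT 1=0 G2=NOT G0=NOT 1=0 G3=G4&G2=0&1=0 G4=G2|G0=1|1=1 -> 10001
Step 3: G0=(1+0>=1)=1 G1=NOT G0=NOT 1=0 G2=NOT G0=NOT 1=0 G3=G4&G2=1&0=0 G4=G2|G0=0|1=1 -> 10001
Fixed point reached at step 2: 10001

Answer: fixed 10001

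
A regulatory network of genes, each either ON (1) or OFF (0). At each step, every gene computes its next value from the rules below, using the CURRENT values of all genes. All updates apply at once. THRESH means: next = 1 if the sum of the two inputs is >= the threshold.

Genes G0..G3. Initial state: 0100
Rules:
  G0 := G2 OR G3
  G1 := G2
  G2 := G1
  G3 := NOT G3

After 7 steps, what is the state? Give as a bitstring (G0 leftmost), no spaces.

Step 1: G0=G2|G3=0|0=0 G1=G2=0 G2=G1=1 G3=NOT G3=NOT 0=1 -> 0011
Step 2: G0=G2|G3=1|1=1 G1=G2=1 G2=G1=0 G3=NOT G3=NOT 1=0 -> 1100
Step 3: G0=G2|G3=0|0=0 G1=G2=0 G2=G1=1 G3=NOT G3=NOT 0=1 -> 0011
Step 4: G0=G2|G3=1|1=1 G1=G2=1 G2=G1=0 G3=NOT G3=NOT 1=0 -> 1100
Step 5: G0=G2|G3=0|0=0 G1=G2=0 G2=G1=1 G3=NOT G3=NOT 0=1 -> 0011
Step 6: G0=G2|G3=1|1=1 G1=G2=1 G2=G1=0 G3=NOT G3=NOT 1=0 -> 1100
Step 7: G0=G2|G3=0|0=0 G1=G2=0 G2=G1=1 G3=NOT G3=NOT 0=1 -> 0011

0011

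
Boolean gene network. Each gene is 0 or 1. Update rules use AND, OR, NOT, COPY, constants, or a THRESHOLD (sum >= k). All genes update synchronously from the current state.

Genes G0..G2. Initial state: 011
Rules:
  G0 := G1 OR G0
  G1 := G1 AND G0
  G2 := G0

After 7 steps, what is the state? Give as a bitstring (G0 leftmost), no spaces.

Step 1: G0=G1|G0=1|0=1 G1=G1&G0=1&0=0 G2=G0=0 -> 100
Step 2: G0=G1|G0=0|1=1 G1=G1&G0=0&1=0 G2=G0=1 -> 101
Step 3: G0=G1|G0=0|1=1 G1=G1&G0=0&1=0 G2=G0=1 -> 101
Step 4: G0=G1|G0=0|1=1 G1=G1&G0=0&1=0 G2=G0=1 -> 101
Step 5: G0=G1|G0=0|1=1 G1=G1&G0=0&1=0 G2=G0=1 -> 101
Step 6: G0=G1|G0=0|1=1 G1=G1&G0=0&1=0 G2=G0=1 -> 101
Step 7: G0=G1|G0=0|1=1 G1=G1&G0=0&1=0 G2=G0=1 -> 101

101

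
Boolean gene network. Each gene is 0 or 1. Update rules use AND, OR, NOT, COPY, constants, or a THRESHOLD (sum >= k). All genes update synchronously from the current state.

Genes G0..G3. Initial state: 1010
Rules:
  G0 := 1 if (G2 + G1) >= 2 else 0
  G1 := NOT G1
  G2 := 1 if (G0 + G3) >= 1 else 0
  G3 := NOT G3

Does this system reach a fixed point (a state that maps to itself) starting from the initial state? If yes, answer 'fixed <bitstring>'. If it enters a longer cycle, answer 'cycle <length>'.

Answer: cycle 2

Derivation:
Step 0: 1010
Step 1: G0=(1+0>=2)=0 G1=NOT G1=NOT 0=1 G2=(1+0>=1)=1 G3=NOT G3=NOT 0=1 -> 0111
Step 2: G0=(1+1>=2)=1 G1=NOT G1=NOT 1=0 G2=(0+1>=1)=1 G3=NOT G3=NOT 1=0 -> 1010
Cycle of length 2 starting at step 0 -> no fixed point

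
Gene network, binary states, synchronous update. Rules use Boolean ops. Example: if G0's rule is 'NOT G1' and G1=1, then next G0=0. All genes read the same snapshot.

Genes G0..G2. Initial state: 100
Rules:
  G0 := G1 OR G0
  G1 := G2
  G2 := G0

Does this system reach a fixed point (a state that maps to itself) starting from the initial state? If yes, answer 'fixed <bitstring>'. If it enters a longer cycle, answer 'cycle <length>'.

Step 0: 100
Step 1: G0=G1|G0=0|1=1 G1=G2=0 G2=G0=1 -> 101
Step 2: G0=G1|G0=0|1=1 G1=G2=1 G2=G0=1 -> 111
Step 3: G0=G1|G0=1|1=1 G1=G2=1 G2=G0=1 -> 111
Fixed point reached at step 2: 111

Answer: fixed 111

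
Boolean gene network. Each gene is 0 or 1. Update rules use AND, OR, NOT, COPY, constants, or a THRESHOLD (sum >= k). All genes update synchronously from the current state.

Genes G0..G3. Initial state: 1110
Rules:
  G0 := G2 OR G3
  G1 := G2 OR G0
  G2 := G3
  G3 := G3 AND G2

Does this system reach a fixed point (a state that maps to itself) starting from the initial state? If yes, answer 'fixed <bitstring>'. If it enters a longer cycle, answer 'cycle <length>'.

Answer: fixed 0000

Derivation:
Step 0: 1110
Step 1: G0=G2|G3=1|0=1 G1=G2|G0=1|1=1 G2=G3=0 G3=G3&G2=0&1=0 -> 1100
Step 2: G0=G2|G3=0|0=0 G1=G2|G0=0|1=1 G2=G3=0 G3=G3&G2=0&0=0 -> 0100
Step 3: G0=G2|G3=0|0=0 G1=G2|G0=0|0=0 G2=G3=0 G3=G3&G2=0&0=0 -> 0000
Step 4: G0=G2|G3=0|0=0 G1=G2|G0=0|0=0 G2=G3=0 G3=G3&G2=0&0=0 -> 0000
Fixed point reached at step 3: 0000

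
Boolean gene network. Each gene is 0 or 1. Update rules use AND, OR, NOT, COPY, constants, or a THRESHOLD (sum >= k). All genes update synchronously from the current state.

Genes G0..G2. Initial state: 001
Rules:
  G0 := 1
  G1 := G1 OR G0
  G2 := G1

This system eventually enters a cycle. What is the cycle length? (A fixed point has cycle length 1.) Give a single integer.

Step 0: 001
Step 1: G0=1(const) G1=G1|G0=0|0=0 G2=G1=0 -> 100
Step 2: G0=1(const) G1=G1|G0=0|1=1 G2=G1=0 -> 110
Step 3: G0=1(const) G1=G1|G0=1|1=1 G2=G1=1 -> 111
Step 4: G0=1(const) G1=G1|G0=1|1=1 G2=G1=1 -> 111
State from step 4 equals state from step 3 -> cycle length 1

Answer: 1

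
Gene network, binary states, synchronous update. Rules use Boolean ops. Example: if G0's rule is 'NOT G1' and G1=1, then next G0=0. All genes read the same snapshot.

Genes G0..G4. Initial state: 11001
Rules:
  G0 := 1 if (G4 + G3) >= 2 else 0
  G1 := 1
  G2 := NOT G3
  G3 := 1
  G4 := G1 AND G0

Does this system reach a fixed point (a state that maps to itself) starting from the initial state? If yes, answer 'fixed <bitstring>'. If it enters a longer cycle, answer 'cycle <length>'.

Step 0: 11001
Step 1: G0=(1+0>=2)=0 G1=1(const) G2=NOT G3=NOT 0=1 G3=1(const) G4=G1&G0=1&1=1 -> 01111
Step 2: G0=(1+1>=2)=1 G1=1(const) G2=NOT G3=NOT 1=0 G3=1(const) G4=G1&G0=1&0=0 -> 11010
Step 3: G0=(0+1>=2)=0 G1=1(const) G2=NOT G3=NOT 1=0 G3=1(const) G4=G1&G0=1&1=1 -> 01011
Step 4: G0=(1+1>=2)=1 G1=1(const) G2=NOT G3=NOT 1=0 G3=1(const) G4=G1&G0=1&0=0 -> 11010
Cycle of length 2 starting at step 2 -> no fixed point

Answer: cycle 2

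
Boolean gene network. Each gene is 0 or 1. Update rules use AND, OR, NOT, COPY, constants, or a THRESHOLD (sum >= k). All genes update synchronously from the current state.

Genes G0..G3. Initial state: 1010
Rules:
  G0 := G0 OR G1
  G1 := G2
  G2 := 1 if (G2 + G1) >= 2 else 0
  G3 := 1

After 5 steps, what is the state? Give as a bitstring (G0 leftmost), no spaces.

Step 1: G0=G0|G1=1|0=1 G1=G2=1 G2=(1+0>=2)=0 G3=1(const) -> 1101
Step 2: G0=G0|G1=1|1=1 G1=G2=0 G2=(0+1>=2)=0 G3=1(const) -> 1001
Step 3: G0=G0|G1=1|0=1 G1=G2=0 G2=(0+0>=2)=0 G3=1(const) -> 1001
Step 4: G0=G0|G1=1|0=1 G1=G2=0 G2=(0+0>=2)=0 G3=1(const) -> 1001
Step 5: G0=G0|G1=1|0=1 G1=G2=0 G2=(0+0>=2)=0 G3=1(const) -> 1001

1001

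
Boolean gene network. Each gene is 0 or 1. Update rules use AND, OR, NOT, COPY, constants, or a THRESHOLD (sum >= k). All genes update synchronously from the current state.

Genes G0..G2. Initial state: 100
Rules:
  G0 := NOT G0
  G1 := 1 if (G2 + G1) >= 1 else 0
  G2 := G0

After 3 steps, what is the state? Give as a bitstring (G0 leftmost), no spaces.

Step 1: G0=NOT G0=NOT 1=0 G1=(0+0>=1)=0 G2=G0=1 -> 001
Step 2: G0=NOT G0=NOT 0=1 G1=(1+0>=1)=1 G2=G0=0 -> 110
Step 3: G0=NOT G0=NOT 1=0 G1=(0+1>=1)=1 G2=G0=1 -> 011

011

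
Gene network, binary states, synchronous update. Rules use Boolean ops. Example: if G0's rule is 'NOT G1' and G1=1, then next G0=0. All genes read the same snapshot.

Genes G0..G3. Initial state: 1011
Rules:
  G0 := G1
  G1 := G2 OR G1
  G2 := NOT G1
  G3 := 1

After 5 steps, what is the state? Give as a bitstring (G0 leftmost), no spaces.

Step 1: G0=G1=0 G1=G2|G1=1|0=1 G2=NOT G1=NOT 0=1 G3=1(const) -> 0111
Step 2: G0=G1=1 G1=G2|G1=1|1=1 G2=NOT G1=NOT 1=0 G3=1(const) -> 1101
Step 3: G0=G1=1 G1=G2|G1=0|1=1 G2=NOT G1=NOT 1=0 G3=1(const) -> 1101
Step 4: G0=G1=1 G1=G2|G1=0|1=1 G2=NOT G1=NOT 1=0 G3=1(const) -> 1101
Step 5: G0=G1=1 G1=G2|G1=0|1=1 G2=NOT G1=NOT 1=0 G3=1(const) -> 1101

1101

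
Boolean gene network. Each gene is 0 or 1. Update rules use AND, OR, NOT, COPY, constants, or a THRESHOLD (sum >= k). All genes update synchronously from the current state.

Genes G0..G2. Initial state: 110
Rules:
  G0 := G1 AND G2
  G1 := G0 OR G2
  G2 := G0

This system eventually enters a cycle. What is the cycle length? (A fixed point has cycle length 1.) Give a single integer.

Answer: 2

Derivation:
Step 0: 110
Step 1: G0=G1&G2=1&0=0 G1=G0|G2=1|0=1 G2=G0=1 -> 011
Step 2: G0=G1&G2=1&1=1 G1=G0|G2=0|1=1 G2=G0=0 -> 110
State from step 2 equals state from step 0 -> cycle length 2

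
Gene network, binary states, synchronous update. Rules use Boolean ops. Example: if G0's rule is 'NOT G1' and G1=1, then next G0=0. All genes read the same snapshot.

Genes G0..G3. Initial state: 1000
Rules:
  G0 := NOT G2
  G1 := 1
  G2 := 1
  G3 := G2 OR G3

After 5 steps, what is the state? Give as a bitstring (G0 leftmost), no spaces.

Step 1: G0=NOT G2=NOT 0=1 G1=1(const) G2=1(const) G3=G2|G3=0|0=0 -> 1110
Step 2: G0=NOT G2=NOT 1=0 G1=1(const) G2=1(const) G3=G2|G3=1|0=1 -> 0111
Step 3: G0=NOT G2=NOT 1=0 G1=1(const) G2=1(const) G3=G2|G3=1|1=1 -> 0111
Step 4: G0=NOT G2=NOT 1=0 G1=1(const) G2=1(const) G3=G2|G3=1|1=1 -> 0111
Step 5: G0=NOT G2=NOT 1=0 G1=1(const) G2=1(const) G3=G2|G3=1|1=1 -> 0111

0111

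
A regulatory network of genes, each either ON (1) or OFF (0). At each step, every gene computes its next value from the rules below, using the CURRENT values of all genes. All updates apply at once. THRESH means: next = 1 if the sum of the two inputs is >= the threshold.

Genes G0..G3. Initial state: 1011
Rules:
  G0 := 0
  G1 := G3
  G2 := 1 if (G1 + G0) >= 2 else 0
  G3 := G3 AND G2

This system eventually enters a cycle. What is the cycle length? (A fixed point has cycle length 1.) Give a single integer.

Step 0: 1011
Step 1: G0=0(const) G1=G3=1 G2=(0+1>=2)=0 G3=G3&G2=1&1=1 -> 0101
Step 2: G0=0(const) G1=G3=1 G2=(1+0>=2)=0 G3=G3&G2=1&0=0 -> 0100
Step 3: G0=0(const) G1=G3=0 G2=(1+0>=2)=0 G3=G3&G2=0&0=0 -> 0000
Step 4: G0=0(const) G1=G3=0 G2=(0+0>=2)=0 G3=G3&G2=0&0=0 -> 0000
State from step 4 equals state from step 3 -> cycle length 1

Answer: 1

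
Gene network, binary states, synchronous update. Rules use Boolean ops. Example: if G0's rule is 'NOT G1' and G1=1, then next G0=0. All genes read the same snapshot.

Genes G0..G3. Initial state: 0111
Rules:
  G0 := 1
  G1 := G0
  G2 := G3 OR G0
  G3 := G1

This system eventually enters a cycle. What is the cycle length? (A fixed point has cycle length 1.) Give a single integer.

Step 0: 0111
Step 1: G0=1(const) G1=G0=0 G2=G3|G0=1|0=1 G3=G1=1 -> 1011
Step 2: G0=1(const) G1=G0=1 G2=G3|G0=1|1=1 G3=G1=0 -> 1110
Step 3: G0=1(const) G1=G0=1 G2=G3|G0=0|1=1 G3=G1=1 -> 1111
Step 4: G0=1(const) G1=G0=1 G2=G3|G0=1|1=1 G3=G1=1 -> 1111
State from step 4 equals state from step 3 -> cycle length 1

Answer: 1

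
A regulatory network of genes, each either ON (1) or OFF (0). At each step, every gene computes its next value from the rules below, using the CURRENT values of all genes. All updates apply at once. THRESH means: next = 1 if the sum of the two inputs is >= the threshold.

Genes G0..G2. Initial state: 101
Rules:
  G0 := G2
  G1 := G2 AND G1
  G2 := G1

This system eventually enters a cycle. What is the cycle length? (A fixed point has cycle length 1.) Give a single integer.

Answer: 1

Derivation:
Step 0: 101
Step 1: G0=G2=1 G1=G2&G1=1&0=0 G2=G1=0 -> 100
Step 2: G0=G2=0 G1=G2&G1=0&0=0 G2=G1=0 -> 000
Step 3: G0=G2=0 G1=G2&G1=0&0=0 G2=G1=0 -> 000
State from step 3 equals state from step 2 -> cycle length 1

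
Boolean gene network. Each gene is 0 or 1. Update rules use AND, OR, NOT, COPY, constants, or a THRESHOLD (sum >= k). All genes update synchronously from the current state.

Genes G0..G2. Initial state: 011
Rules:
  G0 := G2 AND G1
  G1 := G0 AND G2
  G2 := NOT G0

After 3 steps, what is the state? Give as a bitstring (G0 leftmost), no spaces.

Step 1: G0=G2&G1=1&1=1 G1=G0&G2=0&1=0 G2=NOT G0=NOT 0=1 -> 101
Step 2: G0=G2&G1=1&0=0 G1=G0&G2=1&1=1 G2=NOT G0=NOT 1=0 -> 010
Step 3: G0=G2&G1=0&1=0 G1=G0&G2=0&0=0 G2=NOT G0=NOT 0=1 -> 001

001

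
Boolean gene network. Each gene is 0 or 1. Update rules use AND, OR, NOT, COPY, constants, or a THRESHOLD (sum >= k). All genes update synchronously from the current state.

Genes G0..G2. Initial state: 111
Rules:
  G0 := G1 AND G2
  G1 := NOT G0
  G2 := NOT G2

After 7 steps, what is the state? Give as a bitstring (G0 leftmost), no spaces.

Step 1: G0=G1&G2=1&1=1 G1=NOT G0=NOT 1=0 G2=NOT G2=NOT 1=0 -> 100
Step 2: G0=G1&G2=0&0=0 G1=NOT G0=NOT 1=0 G2=NOT G2=NOT 0=1 -> 001
Step 3: G0=G1&G2=0&1=0 G1=NOT G0=NOT 0=1 G2=NOT G2=NOT 1=0 -> 010
Step 4: G0=G1&G2=1&0=0 G1=NOT G0=NOT 0=1 G2=NOT G2=NOT 0=1 -> 011
Step 5: G0=G1&G2=1&1=1 G1=NOT G0=NOT 0=1 G2=NOT G2=NOT 1=0 -> 110
Step 6: G0=G1&G2=1&0=0 G1=NOT G0=NOT 1=0 G2=NOT G2=NOT 0=1 -> 001
Step 7: G0=G1&G2=0&1=0 G1=NOT G0=NOT 0=1 G2=NOT G2=NOT 1=0 -> 010

010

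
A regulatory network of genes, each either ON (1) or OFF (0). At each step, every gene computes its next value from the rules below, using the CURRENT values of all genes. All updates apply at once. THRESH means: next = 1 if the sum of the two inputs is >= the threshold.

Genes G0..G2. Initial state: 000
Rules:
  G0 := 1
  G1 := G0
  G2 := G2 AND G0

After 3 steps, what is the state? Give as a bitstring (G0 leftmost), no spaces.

Step 1: G0=1(const) G1=G0=0 G2=G2&G0=0&0=0 -> 100
Step 2: G0=1(const) G1=G0=1 G2=G2&G0=0&1=0 -> 110
Step 3: G0=1(const) G1=G0=1 G2=G2&G0=0&1=0 -> 110

110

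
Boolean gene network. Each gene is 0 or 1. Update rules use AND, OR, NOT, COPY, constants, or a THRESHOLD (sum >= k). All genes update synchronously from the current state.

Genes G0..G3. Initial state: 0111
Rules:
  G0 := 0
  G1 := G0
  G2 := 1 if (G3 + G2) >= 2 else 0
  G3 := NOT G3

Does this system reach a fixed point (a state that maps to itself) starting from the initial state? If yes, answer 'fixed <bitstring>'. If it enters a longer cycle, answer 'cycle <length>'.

Step 0: 0111
Step 1: G0=0(const) G1=G0=0 G2=(1+1>=2)=1 G3=NOT G3=NOT 1=0 -> 0010
Step 2: G0=0(const) G1=G0=0 G2=(0+1>=2)=0 G3=NOT G3=NOT 0=1 -> 0001
Step 3: G0=0(const) G1=G0=0 G2=(1+0>=2)=0 G3=NOT G3=NOT 1=0 -> 0000
Step 4: G0=0(const) G1=G0=0 G2=(0+0>=2)=0 G3=NOT G3=NOT 0=1 -> 0001
Cycle of length 2 starting at step 2 -> no fixed point

Answer: cycle 2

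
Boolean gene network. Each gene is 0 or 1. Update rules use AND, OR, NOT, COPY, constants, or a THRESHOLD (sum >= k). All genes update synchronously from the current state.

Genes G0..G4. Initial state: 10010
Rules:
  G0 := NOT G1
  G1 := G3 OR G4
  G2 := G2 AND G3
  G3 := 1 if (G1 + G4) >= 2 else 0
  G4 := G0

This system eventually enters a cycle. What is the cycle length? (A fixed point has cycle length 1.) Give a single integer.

Answer: 7

Derivation:
Step 0: 10010
Step 1: G0=NOT G1=NOT 0=1 G1=G3|G4=1|0=1 G2=G2&G3=0&1=0 G3=(0+0>=2)=0 G4=G0=1 -> 11001
Step 2: G0=NOT G1=NOT 1=0 G1=G3|G4=0|1=1 G2=G2&G3=0&0=0 G3=(1+1>=2)=1 G4=G0=1 -> 01011
Step 3: G0=NOT G1=NOT 1=0 G1=G3|G4=1|1=1 G2=G2&G3=0&1=0 G3=(1+1>=2)=1 G4=G0=0 -> 01010
Step 4: G0=NOT G1=NOT 1=0 G1=G3|G4=1|0=1 G2=G2&G3=0&1=0 G3=(1+0>=2)=0 G4=G0=0 -> 01000
Step 5: G0=NOT G1=NOT 1=0 G1=G3|G4=0|0=0 G2=G2&G3=0&0=0 G3=(1+0>=2)=0 G4=G0=0 -> 00000
Step 6: G0=NOT G1=NOT 0=1 G1=G3|G4=0|0=0 G2=G2&G3=0&0=0 G3=(0+0>=2)=0 G4=G0=0 -> 10000
Step 7: G0=NOT G1=NOT 0=1 G1=G3|G4=0|0=0 G2=G2&G3=0&0=0 G3=(0+0>=2)=0 G4=G0=1 -> 10001
Step 8: G0=NOT G1=NOT 0=1 G1=G3|G4=0|1=1 G2=G2&G3=0&0=0 G3=(0+1>=2)=0 G4=G0=1 -> 11001
State from step 8 equals state from step 1 -> cycle length 7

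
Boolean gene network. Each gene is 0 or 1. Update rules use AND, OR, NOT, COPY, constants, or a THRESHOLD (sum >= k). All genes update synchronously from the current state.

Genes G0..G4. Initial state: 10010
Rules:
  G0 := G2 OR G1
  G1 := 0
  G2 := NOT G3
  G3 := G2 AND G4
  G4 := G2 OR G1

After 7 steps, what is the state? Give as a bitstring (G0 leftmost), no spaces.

Step 1: G0=G2|G1=0|0=0 G1=0(const) G2=NOT G3=NOT 1=0 G3=G2&G4=0&0=0 G4=G2|G1=0|0=0 -> 00000
Step 2: G0=G2|G1=0|0=0 G1=0(const) G2=NOT G3=NOT 0=1 G3=G2&G4=0&0=0 G4=G2|G1=0|0=0 -> 00100
Step 3: G0=G2|G1=1|0=1 G1=0(const) G2=NOT G3=NOT 0=1 G3=G2&G4=1&0=0 G4=G2|G1=1|0=1 -> 10101
Step 4: G0=G2|G1=1|0=1 G1=0(const) G2=NOT G3=NOT 0=1 G3=G2&G4=1&1=1 G4=G2|G1=1|0=1 -> 10111
Step 5: G0=G2|G1=1|0=1 G1=0(const) G2=NOT G3=NOT 1=0 G3=G2&G4=1&1=1 G4=G2|G1=1|0=1 -> 10011
Step 6: G0=G2|G1=0|0=0 G1=0(const) G2=NOT G3=NOT 1=0 G3=G2&G4=0&1=0 G4=G2|G1=0|0=0 -> 00000
Step 7: G0=G2|G1=0|0=0 G1=0(const) G2=NOT G3=NOT 0=1 G3=G2&G4=0&0=0 G4=G2|G1=0|0=0 -> 00100

00100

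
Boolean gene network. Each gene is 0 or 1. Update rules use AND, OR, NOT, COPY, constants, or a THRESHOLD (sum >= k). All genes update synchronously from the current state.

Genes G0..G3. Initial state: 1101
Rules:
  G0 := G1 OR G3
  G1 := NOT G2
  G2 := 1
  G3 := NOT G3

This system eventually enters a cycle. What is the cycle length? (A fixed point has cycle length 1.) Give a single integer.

Answer: 2

Derivation:
Step 0: 1101
Step 1: G0=G1|G3=1|1=1 G1=NOT G2=NOT 0=1 G2=1(const) G3=NOT G3=NOT 1=0 -> 1110
Step 2: G0=G1|G3=1|0=1 G1=NOT G2=NOT 1=0 G2=1(const) G3=NOT G3=NOT 0=1 -> 1011
Step 3: G0=G1|G3=0|1=1 G1=NOT G2=NOT 1=0 G2=1(const) G3=NOT G3=NOT 1=0 -> 1010
Step 4: G0=G1|G3=0|0=0 G1=NOT G2=NOT 1=0 G2=1(const) G3=NOT G3=NOT 0=1 -> 0011
Step 5: G0=G1|G3=0|1=1 G1=NOT G2=NOT 1=0 G2=1(const) G3=NOT G3=NOT 1=0 -> 1010
State from step 5 equals state from step 3 -> cycle length 2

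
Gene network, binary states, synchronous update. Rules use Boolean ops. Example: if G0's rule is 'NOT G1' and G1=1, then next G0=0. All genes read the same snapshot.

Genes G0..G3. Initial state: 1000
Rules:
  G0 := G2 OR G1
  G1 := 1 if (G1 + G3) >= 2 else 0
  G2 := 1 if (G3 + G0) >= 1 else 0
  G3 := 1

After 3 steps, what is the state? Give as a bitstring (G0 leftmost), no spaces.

Step 1: G0=G2|G1=0|0=0 G1=(0+0>=2)=0 G2=(0+1>=1)=1 G3=1(const) -> 0011
Step 2: G0=G2|G1=1|0=1 G1=(0+1>=2)=0 G2=(1+0>=1)=1 G3=1(const) -> 1011
Step 3: G0=G2|G1=1|0=1 G1=(0+1>=2)=0 G2=(1+1>=1)=1 G3=1(const) -> 1011

1011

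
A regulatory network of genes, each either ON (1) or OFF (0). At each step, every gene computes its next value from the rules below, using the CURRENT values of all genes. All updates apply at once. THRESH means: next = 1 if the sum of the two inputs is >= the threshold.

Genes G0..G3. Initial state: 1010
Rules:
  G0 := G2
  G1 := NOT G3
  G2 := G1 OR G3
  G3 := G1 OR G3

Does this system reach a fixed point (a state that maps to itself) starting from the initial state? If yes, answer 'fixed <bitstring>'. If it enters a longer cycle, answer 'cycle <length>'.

Answer: fixed 1011

Derivation:
Step 0: 1010
Step 1: G0=G2=1 G1=NOT G3=NOT 0=1 G2=G1|G3=0|0=0 G3=G1|G3=0|0=0 -> 1100
Step 2: G0=G2=0 G1=NOT G3=NOT 0=1 G2=G1|G3=1|0=1 G3=G1|G3=1|0=1 -> 0111
Step 3: G0=G2=1 G1=NOT G3=NOT 1=0 G2=G1|G3=1|1=1 G3=G1|G3=1|1=1 -> 1011
Step 4: G0=G2=1 G1=NOT G3=NOT 1=0 G2=G1|G3=0|1=1 G3=G1|G3=0|1=1 -> 1011
Fixed point reached at step 3: 1011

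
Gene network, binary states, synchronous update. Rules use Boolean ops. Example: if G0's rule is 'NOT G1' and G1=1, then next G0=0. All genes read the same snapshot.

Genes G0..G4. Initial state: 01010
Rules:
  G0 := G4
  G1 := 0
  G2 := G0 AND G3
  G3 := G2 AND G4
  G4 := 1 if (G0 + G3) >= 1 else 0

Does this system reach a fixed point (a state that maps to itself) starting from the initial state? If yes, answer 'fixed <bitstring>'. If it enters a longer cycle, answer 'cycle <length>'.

Step 0: 01010
Step 1: G0=G4=0 G1=0(const) G2=G0&G3=0&1=0 G3=G2&G4=0&0=0 G4=(0+1>=1)=1 -> 00001
Step 2: G0=G4=1 G1=0(const) G2=G0&G3=0&0=0 G3=G2&G4=0&1=0 G4=(0+0>=1)=0 -> 10000
Step 3: G0=G4=0 G1=0(const) G2=G0&G3=1&0=0 G3=G2&G4=0&0=0 G4=(1+0>=1)=1 -> 00001
Cycle of length 2 starting at step 1 -> no fixed point

Answer: cycle 2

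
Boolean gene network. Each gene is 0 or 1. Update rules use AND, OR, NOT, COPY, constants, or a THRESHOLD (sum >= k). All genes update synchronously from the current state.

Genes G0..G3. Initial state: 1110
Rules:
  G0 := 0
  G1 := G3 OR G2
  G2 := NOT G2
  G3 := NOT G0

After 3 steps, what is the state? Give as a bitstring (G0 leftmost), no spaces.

Step 1: G0=0(const) G1=G3|G2=0|1=1 G2=NOT G2=NOT 1=0 G3=NOT G0=NOT 1=0 -> 0100
Step 2: G0=0(const) G1=G3|G2=0|0=0 G2=NOT G2=NOT 0=1 G3=NOT G0=NOT 0=1 -> 0011
Step 3: G0=0(const) G1=G3|G2=1|1=1 G2=NOT G2=NOT 1=0 G3=NOT G0=NOT 0=1 -> 0101

0101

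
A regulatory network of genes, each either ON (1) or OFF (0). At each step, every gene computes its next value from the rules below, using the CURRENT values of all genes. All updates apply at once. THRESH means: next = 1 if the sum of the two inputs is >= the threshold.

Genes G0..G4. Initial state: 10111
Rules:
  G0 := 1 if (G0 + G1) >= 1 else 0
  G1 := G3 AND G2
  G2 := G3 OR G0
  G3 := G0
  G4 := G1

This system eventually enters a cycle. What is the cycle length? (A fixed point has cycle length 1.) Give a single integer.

Step 0: 10111
Step 1: G0=(1+0>=1)=1 G1=G3&G2=1&1=1 G2=G3|G0=1|1=1 G3=G0=1 G4=G1=0 -> 11110
Step 2: G0=(1+1>=1)=1 G1=G3&G2=1&1=1 G2=G3|G0=1|1=1 G3=G0=1 G4=G1=1 -> 11111
Step 3: G0=(1+1>=1)=1 G1=G3&G2=1&1=1 G2=G3|G0=1|1=1 G3=G0=1 G4=G1=1 -> 11111
State from step 3 equals state from step 2 -> cycle length 1

Answer: 1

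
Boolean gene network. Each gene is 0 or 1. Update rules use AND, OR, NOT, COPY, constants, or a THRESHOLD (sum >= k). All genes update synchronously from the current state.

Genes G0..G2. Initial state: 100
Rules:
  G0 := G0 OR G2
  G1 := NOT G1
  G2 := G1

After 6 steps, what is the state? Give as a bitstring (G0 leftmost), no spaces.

Step 1: G0=G0|G2=1|0=1 G1=NOT G1=NOT 0=1 G2=G1=0 -> 110
Step 2: G0=G0|G2=1|0=1 G1=NOT G1=NOT 1=0 G2=G1=1 -> 101
Step 3: G0=G0|G2=1|1=1 G1=NOT G1=NOT 0=1 G2=G1=0 -> 110
Step 4: G0=G0|G2=1|0=1 G1=NOT G1=NOT 1=0 G2=G1=1 -> 101
Step 5: G0=G0|G2=1|1=1 G1=NOT G1=NOT 0=1 G2=G1=0 -> 110
Step 6: G0=G0|G2=1|0=1 G1=NOT G1=NOT 1=0 G2=G1=1 -> 101

101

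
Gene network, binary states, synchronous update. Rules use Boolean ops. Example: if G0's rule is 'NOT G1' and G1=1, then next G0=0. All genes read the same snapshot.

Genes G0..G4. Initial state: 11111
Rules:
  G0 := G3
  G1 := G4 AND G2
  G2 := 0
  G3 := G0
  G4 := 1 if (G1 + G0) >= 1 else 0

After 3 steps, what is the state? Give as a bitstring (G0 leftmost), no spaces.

Step 1: G0=G3=1 G1=G4&G2=1&1=1 G2=0(const) G3=G0=1 G4=(1+1>=1)=1 -> 11011
Step 2: G0=G3=1 G1=G4&G2=1&0=0 G2=0(const) G3=G0=1 G4=(1+1>=1)=1 -> 10011
Step 3: G0=G3=1 G1=G4&G2=1&0=0 G2=0(const) G3=G0=1 G4=(0+1>=1)=1 -> 10011

10011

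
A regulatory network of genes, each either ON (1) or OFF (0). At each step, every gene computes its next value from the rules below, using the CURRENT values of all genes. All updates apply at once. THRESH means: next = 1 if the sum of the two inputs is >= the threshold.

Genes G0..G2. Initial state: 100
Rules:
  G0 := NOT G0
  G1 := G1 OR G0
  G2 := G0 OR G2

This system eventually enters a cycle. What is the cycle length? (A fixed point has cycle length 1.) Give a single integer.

Answer: 2

Derivation:
Step 0: 100
Step 1: G0=NOT G0=NOT 1=0 G1=G1|G0=0|1=1 G2=G0|G2=1|0=1 -> 011
Step 2: G0=NOT G0=NOT 0=1 G1=G1|G0=1|0=1 G2=G0|G2=0|1=1 -> 111
Step 3: G0=NOT G0=NOT 1=0 G1=G1|G0=1|1=1 G2=G0|G2=1|1=1 -> 011
State from step 3 equals state from step 1 -> cycle length 2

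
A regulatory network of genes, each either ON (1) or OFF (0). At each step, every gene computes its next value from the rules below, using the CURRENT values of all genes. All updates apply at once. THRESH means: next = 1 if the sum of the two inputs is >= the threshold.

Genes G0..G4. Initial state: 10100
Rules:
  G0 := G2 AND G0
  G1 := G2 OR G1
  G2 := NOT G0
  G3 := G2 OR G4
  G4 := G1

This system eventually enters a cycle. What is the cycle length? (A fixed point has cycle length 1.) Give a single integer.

Answer: 1

Derivation:
Step 0: 10100
Step 1: G0=G2&G0=1&1=1 G1=G2|G1=1|0=1 G2=NOT G0=NOT 1=0 G3=G2|G4=1|0=1 G4=G1=0 -> 11010
Step 2: G0=G2&G0=0&1=0 G1=G2|G1=0|1=1 G2=NOT G0=NOT 1=0 G3=G2|G4=0|0=0 G4=G1=1 -> 01001
Step 3: G0=G2&G0=0&0=0 G1=G2|G1=0|1=1 G2=NOT G0=NOT 0=1 G3=G2|G4=0|1=1 G4=G1=1 -> 01111
Step 4: G0=G2&G0=1&0=0 G1=G2|G1=1|1=1 G2=NOT G0=NOT 0=1 G3=G2|G4=1|1=1 G4=G1=1 -> 01111
State from step 4 equals state from step 3 -> cycle length 1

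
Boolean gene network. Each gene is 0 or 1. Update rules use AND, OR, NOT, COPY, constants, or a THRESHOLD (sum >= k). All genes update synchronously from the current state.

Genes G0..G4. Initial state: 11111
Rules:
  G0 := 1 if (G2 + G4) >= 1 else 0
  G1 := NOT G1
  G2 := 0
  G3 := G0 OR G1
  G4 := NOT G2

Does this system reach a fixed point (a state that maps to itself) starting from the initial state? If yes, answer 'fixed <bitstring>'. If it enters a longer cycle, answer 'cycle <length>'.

Step 0: 11111
Step 1: G0=(1+1>=1)=1 G1=NOT G1=NOT 1=0 G2=0(const) G3=G0|G1=1|1=1 G4=NOT G2=NOT 1=0 -> 10010
Step 2: G0=(0+0>=1)=0 G1=NOT G1=NOT 0=1 G2=0(const) G3=G0|G1=1|0=1 G4=NOT G2=NOT 0=1 -> 01011
Step 3: G0=(0+1>=1)=1 G1=NOT G1=NOT 1=0 G2=0(const) G3=G0|G1=0|1=1 G4=NOT G2=NOT 0=1 -> 10011
Step 4: G0=(0+1>=1)=1 G1=NOT G1=NOT 0=1 G2=0(const) G3=G0|G1=1|0=1 G4=NOT G2=NOT 0=1 -> 11011
Step 5: G0=(0+1>=1)=1 G1=NOT G1=NOT 1=0 G2=0(const) G3=G0|G1=1|1=1 G4=NOT G2=NOT 0=1 -> 10011
Cycle of length 2 starting at step 3 -> no fixed point

Answer: cycle 2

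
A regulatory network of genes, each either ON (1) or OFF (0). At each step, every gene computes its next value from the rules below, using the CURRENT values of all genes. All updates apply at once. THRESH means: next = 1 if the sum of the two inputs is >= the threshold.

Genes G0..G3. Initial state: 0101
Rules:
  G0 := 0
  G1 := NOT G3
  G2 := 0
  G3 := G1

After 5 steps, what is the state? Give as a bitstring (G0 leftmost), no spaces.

Step 1: G0=0(const) G1=NOT G3=NOT 1=0 G2=0(const) G3=G1=1 -> 0001
Step 2: G0=0(const) G1=NOT G3=NOT 1=0 G2=0(const) G3=G1=0 -> 0000
Step 3: G0=0(const) G1=NOT G3=NOT 0=1 G2=0(const) G3=G1=0 -> 0100
Step 4: G0=0(const) G1=NOT G3=NOT 0=1 G2=0(const) G3=G1=1 -> 0101
Step 5: G0=0(const) G1=NOT G3=NOT 1=0 G2=0(const) G3=G1=1 -> 0001

0001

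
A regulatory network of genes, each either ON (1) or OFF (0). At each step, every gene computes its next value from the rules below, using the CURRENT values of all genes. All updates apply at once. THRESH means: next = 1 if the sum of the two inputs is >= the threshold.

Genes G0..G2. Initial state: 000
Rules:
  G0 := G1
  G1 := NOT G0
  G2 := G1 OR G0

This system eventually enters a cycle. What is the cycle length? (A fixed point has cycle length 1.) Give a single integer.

Step 0: 000
Step 1: G0=G1=0 G1=NOT G0=NOT 0=1 G2=G1|G0=0|0=0 -> 010
Step 2: G0=G1=1 G1=NOT G0=NOT 0=1 G2=G1|G0=1|0=1 -> 111
Step 3: G0=G1=1 G1=NOT G0=NOT 1=0 G2=G1|G0=1|1=1 -> 101
Step 4: G0=G1=0 G1=NOT G0=NOT 1=0 G2=G1|G0=0|1=1 -> 001
Step 5: G0=G1=0 G1=NOT G0=NOT 0=1 G2=G1|G0=0|0=0 -> 010
State from step 5 equals state from step 1 -> cycle length 4

Answer: 4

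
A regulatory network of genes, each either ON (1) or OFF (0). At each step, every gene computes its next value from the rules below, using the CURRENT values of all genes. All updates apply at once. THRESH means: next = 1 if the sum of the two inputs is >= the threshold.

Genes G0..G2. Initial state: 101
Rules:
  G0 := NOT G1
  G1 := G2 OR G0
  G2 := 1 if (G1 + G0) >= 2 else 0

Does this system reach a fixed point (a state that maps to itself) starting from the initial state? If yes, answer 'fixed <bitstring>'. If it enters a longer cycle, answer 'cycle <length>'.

Answer: cycle 5

Derivation:
Step 0: 101
Step 1: G0=NOT G1=NOT 0=1 G1=G2|G0=1|1=1 G2=(0+1>=2)=0 -> 110
Step 2: G0=NOT G1=NOT 1=0 G1=G2|G0=0|1=1 G2=(1+1>=2)=1 -> 011
Step 3: G0=NOT G1=NOT 1=0 G1=G2|G0=1|0=1 G2=(1+0>=2)=0 -> 010
Step 4: G0=NOT G1=NOT 1=0 G1=G2|G0=0|0=0 G2=(1+0>=2)=0 -> 000
Step 5: G0=NOT G1=NOT 0=1 G1=G2|G0=0|0=0 G2=(0+0>=2)=0 -> 100
Step 6: G0=NOT G1=NOT 0=1 G1=G2|G0=0|1=1 G2=(0+1>=2)=0 -> 110
Cycle of length 5 starting at step 1 -> no fixed point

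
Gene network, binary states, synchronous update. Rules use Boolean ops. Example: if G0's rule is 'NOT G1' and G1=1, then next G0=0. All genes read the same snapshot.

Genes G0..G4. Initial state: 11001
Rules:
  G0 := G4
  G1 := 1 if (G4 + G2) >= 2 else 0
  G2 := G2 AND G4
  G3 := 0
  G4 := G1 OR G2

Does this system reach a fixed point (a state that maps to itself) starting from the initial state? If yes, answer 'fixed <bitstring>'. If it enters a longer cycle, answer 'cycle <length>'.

Step 0: 11001
Step 1: G0=G4=1 G1=(1+0>=2)=0 G2=G2&G4=0&1=0 G3=0(const) G4=G1|G2=1|0=1 -> 10001
Step 2: G0=G4=1 G1=(1+0>=2)=0 G2=G2&G4=0&1=0 G3=0(const) G4=G1|G2=0|0=0 -> 10000
Step 3: G0=G4=0 G1=(0+0>=2)=0 G2=G2&G4=0&0=0 G3=0(const) G4=G1|G2=0|0=0 -> 00000
Step 4: G0=G4=0 G1=(0+0>=2)=0 G2=G2&G4=0&0=0 G3=0(const) G4=G1|G2=0|0=0 -> 00000
Fixed point reached at step 3: 00000

Answer: fixed 00000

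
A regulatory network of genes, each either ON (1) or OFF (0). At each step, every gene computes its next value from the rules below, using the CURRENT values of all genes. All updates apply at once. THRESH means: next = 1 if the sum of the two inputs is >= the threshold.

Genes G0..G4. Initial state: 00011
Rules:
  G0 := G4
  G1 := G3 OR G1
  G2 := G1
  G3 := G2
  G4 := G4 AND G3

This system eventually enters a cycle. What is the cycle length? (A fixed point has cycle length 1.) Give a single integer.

Answer: 1

Derivation:
Step 0: 00011
Step 1: G0=G4=1 G1=G3|G1=1|0=1 G2=G1=0 G3=G2=0 G4=G4&G3=1&1=1 -> 11001
Step 2: G0=G4=1 G1=G3|G1=0|1=1 G2=G1=1 G3=G2=0 G4=G4&G3=1&0=0 -> 11100
Step 3: G0=G4=0 G1=G3|G1=0|1=1 G2=G1=1 G3=G2=1 G4=G4&G3=0&0=0 -> 01110
Step 4: G0=G4=0 G1=G3|G1=1|1=1 G2=G1=1 G3=G2=1 G4=G4&G3=0&1=0 -> 01110
State from step 4 equals state from step 3 -> cycle length 1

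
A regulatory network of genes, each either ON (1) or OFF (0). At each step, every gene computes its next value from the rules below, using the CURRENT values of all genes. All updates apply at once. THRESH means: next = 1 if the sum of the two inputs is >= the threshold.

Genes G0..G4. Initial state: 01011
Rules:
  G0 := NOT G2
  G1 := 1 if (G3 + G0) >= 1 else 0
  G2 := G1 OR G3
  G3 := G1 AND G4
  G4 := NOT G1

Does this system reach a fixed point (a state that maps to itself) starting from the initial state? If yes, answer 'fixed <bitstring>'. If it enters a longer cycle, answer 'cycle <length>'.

Step 0: 01011
Step 1: G0=NOT G2=NOT 0=1 G1=(1+0>=1)=1 G2=G1|G3=1|1=1 G3=G1&G4=1&1=1 G4=NOT G1=NOT 1=0 -> 11110
Step 2: G0=NOT G2=NOT 1=0 G1=(1+1>=1)=1 G2=G1|G3=1|1=1 G3=G1&G4=1&0=0 G4=NOT G1=NOT 1=0 -> 01100
Step 3: G0=NOT G2=NOT 1=0 G1=(0+0>=1)=0 G2=G1|G3=1|0=1 G3=G1&G4=1&0=0 G4=NOT G1=NOT 1=0 -> 00100
Step 4: G0=NOT G2=NOT 1=0 G1=(0+0>=1)=0 G2=G1|G3=0|0=0 G3=G1&G4=0&0=0 G4=NOT G1=NOT 0=1 -> 00001
Step 5: G0=NOT G2=NOT 0=1 G1=(0+0>=1)=0 G2=G1|G3=0|0=0 G3=G1&G4=0&1=0 G4=NOT G1=NOT 0=1 -> 10001
Step 6: G0=NOT G2=NOT 0=1 G1=(0+1>=1)=1 G2=G1|G3=0|0=0 G3=G1&G4=0&1=0 G4=NOT G1=NOT 0=1 -> 11001
Step 7: G0=NOT G2=NOT 0=1 G1=(0+1>=1)=1 G2=G1|G3=1|0=1 G3=G1&G4=1&1=1 G4=NOT G1=NOT 1=0 -> 11110
Cycle of length 6 starting at step 1 -> no fixed point

Answer: cycle 6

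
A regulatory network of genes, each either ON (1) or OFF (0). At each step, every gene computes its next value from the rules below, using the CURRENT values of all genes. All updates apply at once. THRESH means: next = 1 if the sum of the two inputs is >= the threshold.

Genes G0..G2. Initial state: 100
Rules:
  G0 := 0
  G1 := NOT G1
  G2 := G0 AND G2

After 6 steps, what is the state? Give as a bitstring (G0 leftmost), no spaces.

Step 1: G0=0(const) G1=NOT G1=NOT 0=1 G2=G0&G2=1&0=0 -> 010
Step 2: G0=0(const) G1=NOT G1=NOT 1=0 G2=G0&G2=0&0=0 -> 000
Step 3: G0=0(const) G1=NOT G1=NOT 0=1 G2=G0&G2=0&0=0 -> 010
Step 4: G0=0(const) G1=NOT G1=NOT 1=0 G2=G0&G2=0&0=0 -> 000
Step 5: G0=0(const) G1=NOT G1=NOT 0=1 G2=G0&G2=0&0=0 -> 010
Step 6: G0=0(const) G1=NOT G1=NOT 1=0 G2=G0&G2=0&0=0 -> 000

000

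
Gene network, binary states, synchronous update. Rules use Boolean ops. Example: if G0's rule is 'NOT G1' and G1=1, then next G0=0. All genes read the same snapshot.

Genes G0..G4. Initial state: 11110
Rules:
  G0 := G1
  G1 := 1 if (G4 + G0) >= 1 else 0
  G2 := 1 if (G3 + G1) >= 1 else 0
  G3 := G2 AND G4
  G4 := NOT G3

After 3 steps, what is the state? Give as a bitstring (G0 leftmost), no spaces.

Step 1: G0=G1=1 G1=(0+1>=1)=1 G2=(1+1>=1)=1 G3=G2&G4=1&0=0 G4=NOT G3=NOT 1=0 -> 11100
Step 2: G0=G1=1 G1=(0+1>=1)=1 G2=(0+1>=1)=1 G3=G2&G4=1&0=0 G4=NOT G3=NOT 0=1 -> 11101
Step 3: G0=G1=1 G1=(1+1>=1)=1 G2=(0+1>=1)=1 G3=G2&G4=1&1=1 G4=NOT G3=NOT 0=1 -> 11111

11111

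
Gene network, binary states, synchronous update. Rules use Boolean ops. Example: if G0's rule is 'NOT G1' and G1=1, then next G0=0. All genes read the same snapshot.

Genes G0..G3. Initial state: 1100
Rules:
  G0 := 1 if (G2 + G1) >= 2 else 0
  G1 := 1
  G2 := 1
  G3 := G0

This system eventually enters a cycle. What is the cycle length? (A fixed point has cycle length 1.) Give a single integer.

Answer: 1

Derivation:
Step 0: 1100
Step 1: G0=(0+1>=2)=0 G1=1(const) G2=1(const) G3=G0=1 -> 0111
Step 2: G0=(1+1>=2)=1 G1=1(const) G2=1(const) G3=G0=0 -> 1110
Step 3: G0=(1+1>=2)=1 G1=1(const) G2=1(const) G3=G0=1 -> 1111
Step 4: G0=(1+1>=2)=1 G1=1(const) G2=1(const) G3=G0=1 -> 1111
State from step 4 equals state from step 3 -> cycle length 1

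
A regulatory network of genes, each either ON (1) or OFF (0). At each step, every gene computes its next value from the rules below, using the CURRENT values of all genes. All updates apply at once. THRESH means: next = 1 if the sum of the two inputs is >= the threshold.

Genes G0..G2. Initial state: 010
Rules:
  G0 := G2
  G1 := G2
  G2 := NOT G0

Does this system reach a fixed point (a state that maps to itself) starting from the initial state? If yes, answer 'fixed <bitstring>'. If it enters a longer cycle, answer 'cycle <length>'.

Answer: cycle 4

Derivation:
Step 0: 010
Step 1: G0=G2=0 G1=G2=0 G2=NOT G0=NOT 0=1 -> 001
Step 2: G0=G2=1 G1=G2=1 G2=NOT G0=NOT 0=1 -> 111
Step 3: G0=G2=1 G1=G2=1 G2=NOT G0=NOT 1=0 -> 110
Step 4: G0=G2=0 G1=G2=0 G2=NOT G0=NOT 1=0 -> 000
Step 5: G0=G2=0 G1=G2=0 G2=NOT G0=NOT 0=1 -> 001
Cycle of length 4 starting at step 1 -> no fixed point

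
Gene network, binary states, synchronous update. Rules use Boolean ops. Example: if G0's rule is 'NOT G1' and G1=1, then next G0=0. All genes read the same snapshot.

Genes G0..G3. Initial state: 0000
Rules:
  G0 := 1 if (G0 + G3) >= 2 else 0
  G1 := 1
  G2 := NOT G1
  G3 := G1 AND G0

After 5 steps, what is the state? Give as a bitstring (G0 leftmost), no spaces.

Step 1: G0=(0+0>=2)=0 G1=1(const) G2=NOT G1=NOT 0=1 G3=G1&G0=0&0=0 -> 0110
Step 2: G0=(0+0>=2)=0 G1=1(const) G2=NOT G1=NOT 1=0 G3=G1&G0=1&0=0 -> 0100
Step 3: G0=(0+0>=2)=0 G1=1(const) G2=NOT G1=NOT 1=0 G3=G1&G0=1&0=0 -> 0100
Step 4: G0=(0+0>=2)=0 G1=1(const) G2=NOT G1=NOT 1=0 G3=G1&G0=1&0=0 -> 0100
Step 5: G0=(0+0>=2)=0 G1=1(const) G2=NOT G1=NOT 1=0 G3=G1&G0=1&0=0 -> 0100

0100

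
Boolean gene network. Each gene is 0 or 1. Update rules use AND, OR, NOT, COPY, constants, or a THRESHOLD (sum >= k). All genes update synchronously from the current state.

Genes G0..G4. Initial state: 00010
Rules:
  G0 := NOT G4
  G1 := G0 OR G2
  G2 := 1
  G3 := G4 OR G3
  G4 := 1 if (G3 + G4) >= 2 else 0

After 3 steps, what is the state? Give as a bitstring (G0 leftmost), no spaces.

Step 1: G0=NOT G4=NOT 0=1 G1=G0|G2=0|0=0 G2=1(const) G3=G4|G3=0|1=1 G4=(1+0>=2)=0 -> 10110
Step 2: G0=NOT G4=NOT 0=1 G1=G0|G2=1|1=1 G2=1(const) G3=G4|G3=0|1=1 G4=(1+0>=2)=0 -> 11110
Step 3: G0=NOT G4=NOT 0=1 G1=G0|G2=1|1=1 G2=1(const) G3=G4|G3=0|1=1 G4=(1+0>=2)=0 -> 11110

11110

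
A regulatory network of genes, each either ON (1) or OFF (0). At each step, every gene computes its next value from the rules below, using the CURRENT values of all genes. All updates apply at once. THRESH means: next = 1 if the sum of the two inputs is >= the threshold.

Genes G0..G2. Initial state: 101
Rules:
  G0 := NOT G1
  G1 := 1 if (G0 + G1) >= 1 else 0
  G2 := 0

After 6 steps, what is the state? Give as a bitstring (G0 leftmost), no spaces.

Step 1: G0=NOT G1=NOT 0=1 G1=(1+0>=1)=1 G2=0(const) -> 110
Step 2: G0=NOT G1=NOT 1=0 G1=(1+1>=1)=1 G2=0(const) -> 010
Step 3: G0=NOT G1=NOT 1=0 G1=(0+1>=1)=1 G2=0(const) -> 010
Step 4: G0=NOT G1=NOT 1=0 G1=(0+1>=1)=1 G2=0(const) -> 010
Step 5: G0=NOT G1=NOT 1=0 G1=(0+1>=1)=1 G2=0(const) -> 010
Step 6: G0=NOT G1=NOT 1=0 G1=(0+1>=1)=1 G2=0(const) -> 010

010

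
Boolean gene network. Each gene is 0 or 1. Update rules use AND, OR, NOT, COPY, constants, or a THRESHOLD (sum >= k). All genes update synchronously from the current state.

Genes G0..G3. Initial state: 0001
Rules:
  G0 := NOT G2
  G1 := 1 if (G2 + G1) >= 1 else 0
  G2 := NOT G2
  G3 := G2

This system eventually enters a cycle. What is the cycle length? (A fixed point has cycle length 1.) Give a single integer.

Step 0: 0001
Step 1: G0=NOT G2=NOT 0=1 G1=(0+0>=1)=0 G2=NOT G2=NOT 0=1 G3=G2=0 -> 1010
Step 2: G0=NOT G2=NOT 1=0 G1=(1+0>=1)=1 G2=NOT G2=NOT 1=0 G3=G2=1 -> 0101
Step 3: G0=NOT G2=NOT 0=1 G1=(0+1>=1)=1 G2=NOT G2=NOT 0=1 G3=G2=0 -> 1110
Step 4: G0=NOT G2=NOT 1=0 G1=(1+1>=1)=1 G2=NOT G2=NOT 1=0 G3=G2=1 -> 0101
State from step 4 equals state from step 2 -> cycle length 2

Answer: 2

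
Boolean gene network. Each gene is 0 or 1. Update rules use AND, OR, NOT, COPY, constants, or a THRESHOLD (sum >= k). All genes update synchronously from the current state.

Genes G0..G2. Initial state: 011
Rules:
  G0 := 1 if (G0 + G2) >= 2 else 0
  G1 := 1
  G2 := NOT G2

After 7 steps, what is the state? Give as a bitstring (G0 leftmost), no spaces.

Step 1: G0=(0+1>=2)=0 G1=1(const) G2=NOT G2=NOT 1=0 -> 010
Step 2: G0=(0+0>=2)=0 G1=1(const) G2=NOT G2=NOT 0=1 -> 011
Step 3: G0=(0+1>=2)=0 G1=1(const) G2=NOT G2=NOT 1=0 -> 010
Step 4: G0=(0+0>=2)=0 G1=1(const) G2=NOT G2=NOT 0=1 -> 011
Step 5: G0=(0+1>=2)=0 G1=1(const) G2=NOT G2=NOT 1=0 -> 010
Step 6: G0=(0+0>=2)=0 G1=1(const) G2=NOT G2=NOT 0=1 -> 011
Step 7: G0=(0+1>=2)=0 G1=1(const) G2=NOT G2=NOT 1=0 -> 010

010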